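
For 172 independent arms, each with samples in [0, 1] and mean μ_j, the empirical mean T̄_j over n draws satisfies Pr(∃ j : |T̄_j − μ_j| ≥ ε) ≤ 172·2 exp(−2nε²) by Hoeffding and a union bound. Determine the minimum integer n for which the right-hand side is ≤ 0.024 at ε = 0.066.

1099

Need 2·172·exp(−2nε²) ≤ 0.024, i.e. exp(−2nε²) ≤ 0.024/344.
So 2nε² ≥ ln(344/0.024) = 9.570343.
Hence n ≥ 9.570343/(2·0.066²) = 1098.524.
The smallest integer n is 1099.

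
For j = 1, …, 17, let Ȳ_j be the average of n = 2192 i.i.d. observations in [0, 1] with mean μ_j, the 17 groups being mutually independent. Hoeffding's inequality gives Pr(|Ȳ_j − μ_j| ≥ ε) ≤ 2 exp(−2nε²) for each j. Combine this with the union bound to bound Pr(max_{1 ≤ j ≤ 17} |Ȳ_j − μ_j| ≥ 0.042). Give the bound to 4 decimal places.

Per-experiment Hoeffding bound: 2·exp(−2·2192·0.042²) = 2·exp(−7.73338) = 0.00087593.
Union bound over 17 events: 17·0.00087593 = 0.01489.

0.0149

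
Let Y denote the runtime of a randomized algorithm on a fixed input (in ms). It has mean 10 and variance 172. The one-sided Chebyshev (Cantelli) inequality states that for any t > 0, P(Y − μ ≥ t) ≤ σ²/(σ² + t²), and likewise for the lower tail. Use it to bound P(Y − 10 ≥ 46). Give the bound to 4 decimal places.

Here σ² = 172 and t = 46, so σ² + t² = 2288.
Cantelli's bound: 172/2288 = 0.0752.

0.0752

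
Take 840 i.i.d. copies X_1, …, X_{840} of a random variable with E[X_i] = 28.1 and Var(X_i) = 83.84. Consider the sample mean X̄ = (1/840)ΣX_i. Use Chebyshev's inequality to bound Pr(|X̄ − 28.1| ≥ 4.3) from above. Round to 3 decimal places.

Var(X̄) = Var(X_i)/n = 83.84/840 = 0.09981.
Chebyshev: Pr(|X̄ − 28.1| ≥ 4.3) ≤ Var(X̄)/(4.3)² = 83.84/(840·4.3²) = 0.0054.

0.005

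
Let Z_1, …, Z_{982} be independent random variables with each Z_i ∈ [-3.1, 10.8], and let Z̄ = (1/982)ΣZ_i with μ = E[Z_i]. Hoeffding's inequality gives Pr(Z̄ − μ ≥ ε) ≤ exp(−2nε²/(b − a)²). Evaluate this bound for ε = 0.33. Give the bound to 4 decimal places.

Exponent: 2nε²/(b − a)² = 2·982·0.33² / 13.9² = 1.10698.
Bound = exp(−1.10698) = 0.33056.

0.3306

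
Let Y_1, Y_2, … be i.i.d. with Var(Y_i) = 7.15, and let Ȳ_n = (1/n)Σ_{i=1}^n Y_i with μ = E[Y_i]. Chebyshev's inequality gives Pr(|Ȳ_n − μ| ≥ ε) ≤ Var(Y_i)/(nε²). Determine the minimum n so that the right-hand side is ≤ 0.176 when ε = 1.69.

15

Require 7.15/(n·1.69²) ≤ 0.176, i.e. n ≥ 7.15/(0.176·1.69²) = 14.224.
The smallest integer n is 15.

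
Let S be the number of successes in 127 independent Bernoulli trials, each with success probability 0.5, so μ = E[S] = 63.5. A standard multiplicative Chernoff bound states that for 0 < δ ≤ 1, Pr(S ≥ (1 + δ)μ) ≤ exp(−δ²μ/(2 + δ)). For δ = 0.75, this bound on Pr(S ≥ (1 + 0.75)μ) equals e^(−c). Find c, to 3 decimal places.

12.989

c = δ²μ/(2 + δ) = 0.75²·63.5/(2 + 0.75) = 12.9886.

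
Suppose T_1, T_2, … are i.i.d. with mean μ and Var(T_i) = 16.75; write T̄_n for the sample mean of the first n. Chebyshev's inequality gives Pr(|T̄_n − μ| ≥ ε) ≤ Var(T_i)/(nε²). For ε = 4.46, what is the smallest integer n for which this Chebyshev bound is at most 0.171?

5

Require 16.75/(n·4.46²) ≤ 0.171, i.e. n ≥ 16.75/(0.171·4.46²) = 4.924.
The smallest integer n is 5.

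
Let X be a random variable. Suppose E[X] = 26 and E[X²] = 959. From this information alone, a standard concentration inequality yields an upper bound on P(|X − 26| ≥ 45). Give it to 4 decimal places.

The first two moments determine the variance, so Chebyshev's inequality is the sharpest standard bound available.
Var(X) = E[X²] − (E[X])² = 959 − 676 = 283.
Chebyshev's inequality: P(|X − μ| ≥ t) ≤ Var(X)/t² = 283/2025 = 0.1398.

0.1398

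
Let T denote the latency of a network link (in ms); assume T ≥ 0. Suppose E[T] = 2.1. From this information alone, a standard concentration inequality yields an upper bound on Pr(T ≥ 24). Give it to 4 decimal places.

0.0875

Only the mean of a non-negative variable is known, so Markov's inequality is the applicable tail bound.
Markov's inequality: for a non-negative random variable, Pr(T ≥ a) ≤ E[T]/a.
Here E[T] = 2.1 and a = 24, so the bound is 2.1/24 = 0.0875.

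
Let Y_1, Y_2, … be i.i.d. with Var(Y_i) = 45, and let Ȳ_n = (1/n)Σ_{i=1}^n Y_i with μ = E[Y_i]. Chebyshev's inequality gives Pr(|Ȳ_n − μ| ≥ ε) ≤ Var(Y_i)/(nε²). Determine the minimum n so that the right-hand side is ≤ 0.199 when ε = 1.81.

70

Require 45/(n·1.81²) ≤ 0.199, i.e. n ≥ 45/(0.199·1.81²) = 69.024.
The smallest integer n is 70.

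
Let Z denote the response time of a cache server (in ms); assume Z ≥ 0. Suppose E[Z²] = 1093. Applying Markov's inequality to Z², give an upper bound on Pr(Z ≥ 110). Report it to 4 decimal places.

Since Z ≥ 0, the event {Z ≥ 110} is the same as {Z² ≥ 12100}.
Markov's inequality applied to Z² gives Pr(Z² ≥ 12100) ≤ E[Z²]/12100 = 1093/12100 = 0.0903.

0.0903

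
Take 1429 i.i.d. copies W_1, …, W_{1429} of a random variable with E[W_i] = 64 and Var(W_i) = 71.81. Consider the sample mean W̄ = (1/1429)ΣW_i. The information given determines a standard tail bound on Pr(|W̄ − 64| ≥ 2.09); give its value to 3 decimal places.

With mean and variance of each term known, Chebyshev's inequality bounds the deviation of the sum (or sample mean).
Var(W̄) = Var(W_i)/n = 71.81/1429 = 0.050252.
Chebyshev: Pr(|W̄ − 64| ≥ 2.09) ≤ Var(W̄)/(2.09)² = 71.81/(1429·2.09²) = 0.0115.

0.012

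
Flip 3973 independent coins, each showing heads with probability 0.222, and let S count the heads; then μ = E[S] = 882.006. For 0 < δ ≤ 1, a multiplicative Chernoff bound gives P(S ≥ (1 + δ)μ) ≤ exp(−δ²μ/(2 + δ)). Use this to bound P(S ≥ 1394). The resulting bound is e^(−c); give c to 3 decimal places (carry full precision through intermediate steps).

Write 1394 = (1 + δ)μ, so δ = 1394/882.006 − 1 = 0.5804881…
Then the exponent is δ²μ/(2 + δ) = (1394 − μ)² / (μ·(2 + δ)) = 115.174501.

115.175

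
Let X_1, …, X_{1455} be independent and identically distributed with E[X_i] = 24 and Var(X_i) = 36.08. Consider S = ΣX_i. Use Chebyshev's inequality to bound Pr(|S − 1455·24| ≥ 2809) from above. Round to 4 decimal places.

0.0067

Var(S) = n·Var(X_i) = 1455·36.08 = 52496.4.
Chebyshev: Pr(|S − 1455·24| ≥ 2809) ≤ Var(S)/2809² = 52496.4/7890481 = 0.0067.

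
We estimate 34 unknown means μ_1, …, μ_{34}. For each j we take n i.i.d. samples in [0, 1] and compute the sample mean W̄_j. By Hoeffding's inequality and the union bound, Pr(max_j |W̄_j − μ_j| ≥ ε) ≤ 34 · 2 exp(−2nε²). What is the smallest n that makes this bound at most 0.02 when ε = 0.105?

Need 2·34·exp(−2nε²) ≤ 0.02, i.e. exp(−2nε²) ≤ 0.02/68.
So 2nε² ≥ ln(68/0.02) = 8.131531.
Hence n ≥ 8.131531/(2·0.105²) = 368.777.
The smallest integer n is 369.

369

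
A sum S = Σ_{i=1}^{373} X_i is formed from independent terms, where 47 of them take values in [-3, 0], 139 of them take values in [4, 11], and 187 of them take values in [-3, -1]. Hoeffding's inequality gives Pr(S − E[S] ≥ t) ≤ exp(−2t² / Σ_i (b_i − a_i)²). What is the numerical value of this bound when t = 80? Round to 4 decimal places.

Σ(b_i − a_i)² = 47·3² + 139·7² + 187·2² = 7982.
Exponent = 2·80² / 7982 = 1.60361.
Bound = exp(−1.60361) = 0.20117.

0.2012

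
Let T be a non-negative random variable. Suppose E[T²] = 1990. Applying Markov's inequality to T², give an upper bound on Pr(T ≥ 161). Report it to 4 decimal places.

Since T ≥ 0, the event {T ≥ 161} is the same as {T² ≥ 25921}.
Markov's inequality applied to T² gives Pr(T² ≥ 25921) ≤ E[T²]/25921 = 1990/25921 = 0.0768.

0.0768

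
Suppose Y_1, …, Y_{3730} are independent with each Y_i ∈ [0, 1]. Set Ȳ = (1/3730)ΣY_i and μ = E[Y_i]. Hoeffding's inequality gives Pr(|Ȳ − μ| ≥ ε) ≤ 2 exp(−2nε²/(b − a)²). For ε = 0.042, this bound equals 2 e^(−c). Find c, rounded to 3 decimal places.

13.159

c = 2nε²/(b − a)² = 2·3730·0.042² / 1² = 13.1594.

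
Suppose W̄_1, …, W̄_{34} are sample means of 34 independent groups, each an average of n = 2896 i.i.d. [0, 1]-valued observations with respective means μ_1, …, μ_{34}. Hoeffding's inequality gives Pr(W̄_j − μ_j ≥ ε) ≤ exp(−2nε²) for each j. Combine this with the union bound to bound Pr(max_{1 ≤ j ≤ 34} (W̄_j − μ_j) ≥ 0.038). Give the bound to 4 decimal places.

Per-experiment Hoeffding bound: exp(−2·2896·0.038²) = exp(−8.36365) = 0.00023319.
Union bound over 34 events: 34·0.00023319 = 0.00793.

0.0079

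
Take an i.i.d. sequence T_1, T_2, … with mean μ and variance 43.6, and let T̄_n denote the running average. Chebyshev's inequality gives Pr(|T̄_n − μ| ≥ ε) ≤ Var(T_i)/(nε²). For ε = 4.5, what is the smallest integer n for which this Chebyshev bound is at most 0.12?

Require 43.6/(n·4.5²) ≤ 0.12, i.e. n ≥ 43.6/(0.12·4.5²) = 17.942.
The smallest integer n is 18.

18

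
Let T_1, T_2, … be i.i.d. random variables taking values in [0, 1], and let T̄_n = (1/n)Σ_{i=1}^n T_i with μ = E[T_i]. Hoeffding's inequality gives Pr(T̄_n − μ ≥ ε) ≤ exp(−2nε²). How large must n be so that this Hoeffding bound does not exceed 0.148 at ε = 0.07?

Require exp(−2nε²) ≤ 0.148, i.e. 2nε² ≥ ln(1/0.148) = 1.910543.
So n ≥ 1.910543 / (2·0.07²) = 194.953.
The smallest integer n is 195.

195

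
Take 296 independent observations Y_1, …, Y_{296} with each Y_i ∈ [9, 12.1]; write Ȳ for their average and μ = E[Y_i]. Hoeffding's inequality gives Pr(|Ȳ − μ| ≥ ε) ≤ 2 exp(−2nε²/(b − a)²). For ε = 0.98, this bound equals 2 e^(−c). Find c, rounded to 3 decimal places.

c = 2nε²/(b − a)² = 2·296·0.98² / 3.1² = 59.1630.

59.163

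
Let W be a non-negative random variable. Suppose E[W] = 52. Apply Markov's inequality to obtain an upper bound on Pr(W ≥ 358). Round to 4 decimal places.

0.1453

Markov's inequality: for a non-negative random variable, Pr(W ≥ a) ≤ E[W]/a.
Here E[W] = 52 and a = 358, so the bound is 52/358 = 0.1453.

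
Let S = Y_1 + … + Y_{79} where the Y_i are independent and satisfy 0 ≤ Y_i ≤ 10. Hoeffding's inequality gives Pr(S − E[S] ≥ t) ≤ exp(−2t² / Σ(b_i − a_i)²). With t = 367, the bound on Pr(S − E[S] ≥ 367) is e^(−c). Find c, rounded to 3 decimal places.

Σ(b_i − a_i)² = 79·(10)² = 7900.
c = 2t²/7900 = 2·367²/7900 = 34.0985.

34.098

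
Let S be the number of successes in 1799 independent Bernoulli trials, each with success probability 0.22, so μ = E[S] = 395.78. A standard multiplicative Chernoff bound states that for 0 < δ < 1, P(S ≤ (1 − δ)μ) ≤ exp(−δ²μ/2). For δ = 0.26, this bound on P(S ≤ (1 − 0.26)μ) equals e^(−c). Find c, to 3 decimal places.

13.377

c = δ²μ/2 = 0.26²·395.78/2 = 13.3774.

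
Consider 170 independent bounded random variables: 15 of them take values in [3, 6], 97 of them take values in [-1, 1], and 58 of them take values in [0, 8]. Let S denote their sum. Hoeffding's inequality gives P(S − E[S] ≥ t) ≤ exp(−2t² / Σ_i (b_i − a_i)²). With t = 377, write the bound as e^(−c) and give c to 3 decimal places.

67.121

Σ(b_i − a_i)² = 15·3² + 97·2² + 58·8² = 4235.
c = 2t² / 4235 = 2·377² / 4235 = 67.1211.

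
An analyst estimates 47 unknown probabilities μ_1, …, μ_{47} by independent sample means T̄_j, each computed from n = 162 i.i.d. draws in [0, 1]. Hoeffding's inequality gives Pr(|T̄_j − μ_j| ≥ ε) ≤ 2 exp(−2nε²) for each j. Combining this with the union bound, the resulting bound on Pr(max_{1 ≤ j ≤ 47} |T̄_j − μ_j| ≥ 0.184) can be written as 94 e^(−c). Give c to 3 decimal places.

Union bound over the 47 events: Pr(max_{1 ≤ j ≤ 47} |T̄_j − μ_j| ≥ 0.184) ≤ 47·2·exp(−2nε²) = 94 exp(−2·162·0.184²).
So c = 2·162·0.184² = 10.9693.

10.969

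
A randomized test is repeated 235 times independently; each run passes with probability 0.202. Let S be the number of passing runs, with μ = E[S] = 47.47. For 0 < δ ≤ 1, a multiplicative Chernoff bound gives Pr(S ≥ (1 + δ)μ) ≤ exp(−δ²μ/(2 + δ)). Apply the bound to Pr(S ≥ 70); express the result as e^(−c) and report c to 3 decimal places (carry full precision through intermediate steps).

Write 70 = (1 + δ)μ, so δ = 70/47.47 − 1 = 0.4746155…
Then the exponent is δ²μ/(2 + δ) = (70 − μ)² / (μ·(2 + δ)) = 4.321111.

4.321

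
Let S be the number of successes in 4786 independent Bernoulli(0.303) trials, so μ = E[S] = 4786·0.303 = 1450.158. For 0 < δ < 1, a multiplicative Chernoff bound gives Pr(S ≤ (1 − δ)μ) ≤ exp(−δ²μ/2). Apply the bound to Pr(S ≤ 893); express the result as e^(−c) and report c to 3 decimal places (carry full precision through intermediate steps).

107.031

Write 893 = (1 − δ)μ, so δ = 1 − 893/1450.158 = 0.384205…
Then the exponent is δ²μ/2 = (μ − 893)²/(2μ) = 107.031453.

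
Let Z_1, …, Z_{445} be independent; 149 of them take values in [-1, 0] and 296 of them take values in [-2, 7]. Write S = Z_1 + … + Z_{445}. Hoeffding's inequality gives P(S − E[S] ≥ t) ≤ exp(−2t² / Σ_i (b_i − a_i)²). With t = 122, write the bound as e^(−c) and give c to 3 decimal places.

1.234

Σ(b_i − a_i)² = 149·1² + 296·9² = 24125.
c = 2t² / 24125 = 2·122² / 24125 = 1.2339.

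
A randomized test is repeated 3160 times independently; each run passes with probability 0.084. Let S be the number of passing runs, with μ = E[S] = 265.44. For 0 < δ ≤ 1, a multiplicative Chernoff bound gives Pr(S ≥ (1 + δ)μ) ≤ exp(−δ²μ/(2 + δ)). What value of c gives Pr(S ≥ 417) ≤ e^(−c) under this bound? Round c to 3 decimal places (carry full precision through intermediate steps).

33.659

Write 417 = (1 + δ)μ, so δ = 417/265.44 − 1 = 0.5709765…
Then the exponent is δ²μ/(2 + δ) = (417 − μ)² / (μ·(2 + δ)) = 33.659272.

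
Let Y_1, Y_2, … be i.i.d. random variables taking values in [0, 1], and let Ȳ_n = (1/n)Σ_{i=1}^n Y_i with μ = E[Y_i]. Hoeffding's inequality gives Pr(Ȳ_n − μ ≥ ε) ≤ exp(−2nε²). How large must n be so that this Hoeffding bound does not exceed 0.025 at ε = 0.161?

Require exp(−2nε²) ≤ 0.025, i.e. 2nε² ≥ ln(1/0.025) = 3.688879.
So n ≥ 3.688879 / (2·0.161²) = 71.156.
The smallest integer n is 72.

72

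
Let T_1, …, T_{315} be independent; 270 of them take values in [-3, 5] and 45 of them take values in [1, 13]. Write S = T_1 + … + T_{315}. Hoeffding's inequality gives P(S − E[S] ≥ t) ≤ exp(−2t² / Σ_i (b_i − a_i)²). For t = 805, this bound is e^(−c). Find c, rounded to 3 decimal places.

54.548

Σ(b_i − a_i)² = 270·8² + 45·12² = 23760.
c = 2t² / 23760 = 2·805² / 23760 = 54.5476.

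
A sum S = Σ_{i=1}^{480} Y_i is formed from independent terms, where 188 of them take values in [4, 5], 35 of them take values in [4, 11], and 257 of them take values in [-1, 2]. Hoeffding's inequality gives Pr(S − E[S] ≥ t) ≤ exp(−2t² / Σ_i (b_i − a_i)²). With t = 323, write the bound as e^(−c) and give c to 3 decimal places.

Σ(b_i − a_i)² = 188·1² + 35·7² + 257·3² = 4216.
c = 2t² / 4216 = 2·323² / 4216 = 49.4919.

49.492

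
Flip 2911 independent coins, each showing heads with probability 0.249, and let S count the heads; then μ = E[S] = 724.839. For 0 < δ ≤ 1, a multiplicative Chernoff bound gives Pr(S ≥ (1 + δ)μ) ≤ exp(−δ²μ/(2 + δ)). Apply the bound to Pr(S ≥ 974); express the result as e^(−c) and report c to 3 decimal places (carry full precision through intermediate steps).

Write 974 = (1 + δ)μ, so δ = 974/724.839 − 1 = 0.3437467…
Then the exponent is δ²μ/(2 + δ) = (974 − μ)² / (μ·(2 + δ)) = 36.543312.

36.543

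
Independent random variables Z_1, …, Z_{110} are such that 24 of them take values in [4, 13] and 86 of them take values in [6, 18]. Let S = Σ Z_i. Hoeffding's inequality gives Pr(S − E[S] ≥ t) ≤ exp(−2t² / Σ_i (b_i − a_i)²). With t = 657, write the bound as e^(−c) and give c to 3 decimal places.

Σ(b_i − a_i)² = 24·9² + 86·12² = 14328.
c = 2t² / 14328 = 2·657² / 14328 = 60.2525.

60.253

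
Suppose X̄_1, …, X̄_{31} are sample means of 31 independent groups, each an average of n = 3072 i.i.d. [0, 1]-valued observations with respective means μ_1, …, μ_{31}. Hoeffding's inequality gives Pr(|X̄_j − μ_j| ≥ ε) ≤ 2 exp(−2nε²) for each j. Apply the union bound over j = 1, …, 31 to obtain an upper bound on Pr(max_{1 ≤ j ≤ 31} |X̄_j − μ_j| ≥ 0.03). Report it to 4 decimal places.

0.2460

Per-experiment Hoeffding bound: 2·exp(−2·3072·0.03²) = 2·exp(−5.52960) = 0.0079352.
Union bound over 31 events: 31·0.0079352 = 0.24599.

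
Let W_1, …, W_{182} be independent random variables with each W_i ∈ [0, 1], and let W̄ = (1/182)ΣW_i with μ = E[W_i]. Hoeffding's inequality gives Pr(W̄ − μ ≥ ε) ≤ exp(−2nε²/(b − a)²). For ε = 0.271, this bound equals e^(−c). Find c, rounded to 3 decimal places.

c = 2nε²/(b − a)² = 2·182·0.271² / 1² = 26.7325.

26.733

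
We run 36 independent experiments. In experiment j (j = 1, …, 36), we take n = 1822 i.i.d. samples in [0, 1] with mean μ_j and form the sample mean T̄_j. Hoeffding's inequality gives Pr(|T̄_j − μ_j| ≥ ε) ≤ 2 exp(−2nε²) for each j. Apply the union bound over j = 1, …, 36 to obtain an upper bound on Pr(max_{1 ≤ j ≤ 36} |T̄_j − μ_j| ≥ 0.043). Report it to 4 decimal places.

0.0853

Per-experiment Hoeffding bound: 2·exp(−2·1822·0.043²) = 2·exp(−6.73776) = 0.0023706.
Union bound over 36 events: 36·0.0023706 = 0.08534.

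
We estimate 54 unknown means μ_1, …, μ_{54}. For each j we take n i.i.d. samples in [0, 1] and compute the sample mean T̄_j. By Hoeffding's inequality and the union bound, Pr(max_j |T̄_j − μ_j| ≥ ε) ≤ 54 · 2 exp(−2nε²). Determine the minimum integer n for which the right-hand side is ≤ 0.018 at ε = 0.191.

Need 2·54·exp(−2nε²) ≤ 0.018, i.e. exp(−2nε²) ≤ 0.018/108.
So 2nε² ≥ ln(108/0.018) = 8.699515.
Hence n ≥ 8.699515/(2·0.191²) = 119.234.
The smallest integer n is 120.

120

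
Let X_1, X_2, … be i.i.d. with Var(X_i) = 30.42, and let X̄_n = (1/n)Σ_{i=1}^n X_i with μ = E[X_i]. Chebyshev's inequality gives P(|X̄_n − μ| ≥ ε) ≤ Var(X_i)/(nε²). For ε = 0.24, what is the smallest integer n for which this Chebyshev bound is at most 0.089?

Require 30.42/(n·0.24²) ≤ 0.089, i.e. n ≥ 30.42/(0.089·0.24²) = 5933.989.
The smallest integer n is 5934.

5934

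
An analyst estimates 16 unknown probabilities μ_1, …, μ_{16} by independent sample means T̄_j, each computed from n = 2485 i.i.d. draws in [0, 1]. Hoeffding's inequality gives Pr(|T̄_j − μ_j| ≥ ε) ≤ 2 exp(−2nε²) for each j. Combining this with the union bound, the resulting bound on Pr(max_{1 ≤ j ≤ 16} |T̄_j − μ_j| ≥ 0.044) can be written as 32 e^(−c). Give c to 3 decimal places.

Union bound over the 16 events: Pr(max_{1 ≤ j ≤ 16} |T̄_j − μ_j| ≥ 0.044) ≤ 16·2·exp(−2nε²) = 32 exp(−2·2485·0.044²).
So c = 2·2485·0.044² = 9.6219.

9.622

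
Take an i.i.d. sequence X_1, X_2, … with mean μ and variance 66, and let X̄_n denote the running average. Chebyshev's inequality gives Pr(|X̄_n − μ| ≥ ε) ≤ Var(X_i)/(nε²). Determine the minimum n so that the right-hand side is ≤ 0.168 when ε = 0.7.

Require 66/(n·0.7²) ≤ 0.168, i.e. n ≥ 66/(0.168·0.7²) = 801.749.
The smallest integer n is 802.

802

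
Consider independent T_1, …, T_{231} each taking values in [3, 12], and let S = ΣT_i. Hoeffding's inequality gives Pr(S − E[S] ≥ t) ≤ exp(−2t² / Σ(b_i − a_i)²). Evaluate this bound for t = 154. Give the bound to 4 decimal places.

Σ(b_i − a_i)² = 231·(9)² = 18711.
Exponent = 2·154²/18711 = 2.5350.
Bound = exp(−2.5350) = 0.07926.

0.0793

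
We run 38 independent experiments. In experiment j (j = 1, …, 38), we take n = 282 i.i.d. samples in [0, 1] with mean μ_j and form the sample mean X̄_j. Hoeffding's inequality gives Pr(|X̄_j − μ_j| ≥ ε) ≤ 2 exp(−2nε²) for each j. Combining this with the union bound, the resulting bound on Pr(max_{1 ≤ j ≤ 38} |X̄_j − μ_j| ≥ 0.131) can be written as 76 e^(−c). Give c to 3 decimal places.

Union bound over the 38 events: Pr(max_{1 ≤ j ≤ 38} |X̄_j − μ_j| ≥ 0.131) ≤ 38·2·exp(−2nε²) = 76 exp(−2·282·0.131²).
So c = 2·282·0.131² = 9.6788.

9.679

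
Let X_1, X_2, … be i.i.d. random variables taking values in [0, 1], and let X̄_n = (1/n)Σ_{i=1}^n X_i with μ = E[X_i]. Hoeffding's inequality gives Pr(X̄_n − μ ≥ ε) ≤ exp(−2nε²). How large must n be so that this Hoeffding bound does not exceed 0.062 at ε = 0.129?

84

Require exp(−2nε²) ≤ 0.062, i.e. 2nε² ≥ ln(1/0.062) = 2.780621.
So n ≥ 2.780621 / (2·0.129²) = 83.547.
The smallest integer n is 84.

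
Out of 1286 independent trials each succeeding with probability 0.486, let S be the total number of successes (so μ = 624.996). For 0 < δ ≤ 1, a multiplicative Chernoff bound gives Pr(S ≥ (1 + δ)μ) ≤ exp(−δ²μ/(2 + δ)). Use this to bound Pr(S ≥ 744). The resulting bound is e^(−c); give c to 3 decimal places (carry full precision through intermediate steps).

Write 744 = (1 + δ)μ, so δ = 744/624.996 − 1 = 0.1904076…
Then the exponent is δ²μ/(2 + δ) = (744 − μ)² / (μ·(2 + δ)) = 10.344772.

10.345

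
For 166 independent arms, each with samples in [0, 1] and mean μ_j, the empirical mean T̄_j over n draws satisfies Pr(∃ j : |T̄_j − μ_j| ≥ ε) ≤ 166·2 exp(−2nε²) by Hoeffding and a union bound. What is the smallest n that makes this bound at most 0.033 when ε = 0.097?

490

Need 2·166·exp(−2nε²) ≤ 0.033, i.e. exp(−2nε²) ≤ 0.033/332.
So 2nε² ≥ ln(332/0.033) = 9.216383.
Hence n ≥ 9.216383/(2·0.097²) = 489.764.
The smallest integer n is 490.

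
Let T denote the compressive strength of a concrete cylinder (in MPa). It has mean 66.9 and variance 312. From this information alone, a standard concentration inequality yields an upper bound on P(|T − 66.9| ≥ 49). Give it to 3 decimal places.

Mean and variance are known, so Chebyshev's inequality applies.
Chebyshev: P(|T − μ| ≥ t) ≤ Var(T)/t².
Bound = 312 / 2401 = 0.1299.

0.130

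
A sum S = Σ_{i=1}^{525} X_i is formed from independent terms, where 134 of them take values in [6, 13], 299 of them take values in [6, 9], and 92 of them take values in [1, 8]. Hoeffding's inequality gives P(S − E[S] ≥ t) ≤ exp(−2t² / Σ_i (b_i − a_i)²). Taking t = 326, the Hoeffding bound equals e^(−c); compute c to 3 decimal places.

Σ(b_i − a_i)² = 134·7² + 299·3² + 92·7² = 13765.
c = 2t² / 13765 = 2·326² / 13765 = 15.4415.

15.441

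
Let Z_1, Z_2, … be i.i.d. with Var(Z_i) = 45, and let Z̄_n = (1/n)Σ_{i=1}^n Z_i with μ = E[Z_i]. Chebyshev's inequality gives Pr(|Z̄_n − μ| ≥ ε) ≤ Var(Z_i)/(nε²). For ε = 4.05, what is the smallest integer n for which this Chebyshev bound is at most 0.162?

17

Require 45/(n·4.05²) ≤ 0.162, i.e. n ≥ 45/(0.162·4.05²) = 16.935.
The smallest integer n is 17.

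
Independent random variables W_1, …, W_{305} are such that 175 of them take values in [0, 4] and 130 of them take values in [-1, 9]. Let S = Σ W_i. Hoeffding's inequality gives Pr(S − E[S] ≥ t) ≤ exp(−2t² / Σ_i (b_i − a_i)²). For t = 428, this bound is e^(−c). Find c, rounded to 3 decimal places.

Σ(b_i − a_i)² = 175·4² + 130·10² = 15800.
c = 2t² / 15800 = 2·428² / 15800 = 23.1878.

23.188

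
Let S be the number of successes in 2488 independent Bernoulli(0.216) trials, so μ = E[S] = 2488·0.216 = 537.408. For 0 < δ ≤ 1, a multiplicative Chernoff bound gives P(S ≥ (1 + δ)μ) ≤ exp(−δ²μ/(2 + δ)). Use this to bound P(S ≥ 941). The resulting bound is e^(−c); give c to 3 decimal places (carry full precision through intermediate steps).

110.177

Write 941 = (1 + δ)μ, so δ = 941/537.408 − 1 = 0.7509974…
Then the exponent is δ²μ/(2 + δ) = (941 − μ)² / (μ·(2 + δ)) = 110.176962.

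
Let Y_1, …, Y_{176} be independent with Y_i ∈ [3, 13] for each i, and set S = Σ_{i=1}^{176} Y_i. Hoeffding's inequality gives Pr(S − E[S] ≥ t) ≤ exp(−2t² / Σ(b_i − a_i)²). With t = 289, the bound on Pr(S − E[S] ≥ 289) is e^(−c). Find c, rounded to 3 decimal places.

Σ(b_i − a_i)² = 176·(10)² = 17600.
c = 2t²/17600 = 2·289²/17600 = 9.4910.

9.491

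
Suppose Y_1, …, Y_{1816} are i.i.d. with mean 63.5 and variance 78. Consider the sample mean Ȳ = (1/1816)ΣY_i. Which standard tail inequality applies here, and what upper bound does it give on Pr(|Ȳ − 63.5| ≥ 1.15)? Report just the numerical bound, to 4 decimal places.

0.0325

With mean and variance of each term known, Chebyshev's inequality bounds the deviation of the sum (or sample mean).
Var(Ȳ) = Var(Y_i)/n = 78/1816 = 0.042952.
Chebyshev: Pr(|Ȳ − 63.5| ≥ 1.15) ≤ Var(Ȳ)/(1.15)² = 78/(1816·1.15²) = 0.0325.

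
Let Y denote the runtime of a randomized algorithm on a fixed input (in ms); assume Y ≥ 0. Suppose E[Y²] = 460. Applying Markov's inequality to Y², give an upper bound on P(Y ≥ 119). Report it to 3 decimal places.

Since Y ≥ 0, the event {Y ≥ 119} is the same as {Y² ≥ 14161}.
Markov's inequality applied to Y² gives P(Y² ≥ 14161) ≤ E[Y²]/14161 = 460/14161 = 0.0325.

0.032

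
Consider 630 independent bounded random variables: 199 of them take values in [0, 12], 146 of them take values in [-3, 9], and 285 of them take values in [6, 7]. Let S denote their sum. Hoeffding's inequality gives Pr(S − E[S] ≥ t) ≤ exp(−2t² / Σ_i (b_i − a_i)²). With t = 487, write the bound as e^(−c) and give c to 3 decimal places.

9.493

Σ(b_i − a_i)² = 199·12² + 146·12² + 285·1² = 49965.
c = 2t² / 49965 = 2·487² / 49965 = 9.4934.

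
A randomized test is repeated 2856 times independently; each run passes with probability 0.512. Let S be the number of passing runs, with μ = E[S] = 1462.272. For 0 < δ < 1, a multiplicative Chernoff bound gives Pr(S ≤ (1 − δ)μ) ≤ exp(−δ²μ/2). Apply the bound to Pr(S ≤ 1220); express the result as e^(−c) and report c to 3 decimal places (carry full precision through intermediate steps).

20.070

Write 1220 = (1 − δ)μ, so δ = 1 − 1220/1462.272 = 0.1656819…
Then the exponent is δ²μ/2 = (μ − 1220)²/(2μ) = 20.070042.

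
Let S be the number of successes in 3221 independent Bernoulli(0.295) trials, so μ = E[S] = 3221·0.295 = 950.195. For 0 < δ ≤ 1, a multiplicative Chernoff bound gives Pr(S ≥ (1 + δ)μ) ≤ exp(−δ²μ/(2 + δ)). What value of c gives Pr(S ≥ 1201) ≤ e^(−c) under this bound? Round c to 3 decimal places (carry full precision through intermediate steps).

29.241

Write 1201 = (1 + δ)μ, so δ = 1201/950.195 − 1 = 0.2639511…
Then the exponent is δ²μ/(2 + δ) = (1201 − μ)² / (μ·(2 + δ)) = 29.241026.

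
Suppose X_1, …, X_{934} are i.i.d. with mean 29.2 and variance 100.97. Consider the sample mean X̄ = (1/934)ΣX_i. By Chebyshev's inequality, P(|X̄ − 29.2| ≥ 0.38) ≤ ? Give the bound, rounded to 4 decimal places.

Var(X̄) = Var(X_i)/n = 100.97/934 = 0.1081.
Chebyshev: P(|X̄ − 29.2| ≥ 0.38) ≤ Var(X̄)/(0.38)² = 100.97/(934·0.38²) = 0.7486.

0.7486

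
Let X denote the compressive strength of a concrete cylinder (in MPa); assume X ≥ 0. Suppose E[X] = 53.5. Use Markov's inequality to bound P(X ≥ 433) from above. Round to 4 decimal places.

Markov's inequality: for a non-negative random variable, P(X ≥ a) ≤ E[X]/a.
Here E[X] = 53.5 and a = 433, so the bound is 53.5/433 = 0.1236.

0.1236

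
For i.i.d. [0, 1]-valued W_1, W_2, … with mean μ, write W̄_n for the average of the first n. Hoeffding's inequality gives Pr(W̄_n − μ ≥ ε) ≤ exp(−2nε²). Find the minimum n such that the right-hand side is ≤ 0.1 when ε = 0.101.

113

Require exp(−2nε²) ≤ 0.1, i.e. 2nε² ≥ ln(1/0.1) = 2.302585.
So n ≥ 2.302585 / (2·0.101²) = 112.861.
The smallest integer n is 113.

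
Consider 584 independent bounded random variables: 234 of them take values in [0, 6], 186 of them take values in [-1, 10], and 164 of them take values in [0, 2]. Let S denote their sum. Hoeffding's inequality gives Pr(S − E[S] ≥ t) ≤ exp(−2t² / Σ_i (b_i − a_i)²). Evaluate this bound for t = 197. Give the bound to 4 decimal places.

Σ(b_i − a_i)² = 234·6² + 186·11² + 164·2² = 31586.
Exponent = 2·197² / 31586 = 2.45735.
Bound = exp(−2.45735) = 0.08566.

0.0857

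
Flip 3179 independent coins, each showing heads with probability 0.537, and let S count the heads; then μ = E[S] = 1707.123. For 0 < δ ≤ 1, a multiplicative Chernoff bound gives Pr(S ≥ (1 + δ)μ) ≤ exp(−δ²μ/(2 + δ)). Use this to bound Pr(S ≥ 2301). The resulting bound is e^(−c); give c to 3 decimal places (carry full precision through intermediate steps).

87.994

Write 2301 = (1 + δ)μ, so δ = 2301/1707.123 − 1 = 0.3478818…
Then the exponent is δ²μ/(2 + δ) = (2301 − μ)² / (μ·(2 + δ)) = 87.993779.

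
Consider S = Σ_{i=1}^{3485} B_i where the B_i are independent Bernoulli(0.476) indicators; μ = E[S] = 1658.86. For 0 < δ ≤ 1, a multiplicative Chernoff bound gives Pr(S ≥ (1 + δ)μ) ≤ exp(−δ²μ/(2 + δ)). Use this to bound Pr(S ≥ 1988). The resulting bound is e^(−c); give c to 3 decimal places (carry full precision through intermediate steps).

29.706

Write 1988 = (1 + δ)μ, so δ = 1988/1658.86 − 1 = 0.1984134…
Then the exponent is δ²μ/(2 + δ) = (1988 − μ)² / (μ·(2 + δ)) = 29.705867.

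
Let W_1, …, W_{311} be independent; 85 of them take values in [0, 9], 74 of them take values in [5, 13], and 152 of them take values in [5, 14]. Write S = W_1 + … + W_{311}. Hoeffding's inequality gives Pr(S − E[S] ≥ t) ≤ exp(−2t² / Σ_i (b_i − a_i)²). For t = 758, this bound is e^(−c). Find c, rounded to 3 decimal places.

Σ(b_i − a_i)² = 85·9² + 74·8² + 152·9² = 23933.
c = 2t² / 23933 = 2·758² / 23933 = 48.0144.

48.014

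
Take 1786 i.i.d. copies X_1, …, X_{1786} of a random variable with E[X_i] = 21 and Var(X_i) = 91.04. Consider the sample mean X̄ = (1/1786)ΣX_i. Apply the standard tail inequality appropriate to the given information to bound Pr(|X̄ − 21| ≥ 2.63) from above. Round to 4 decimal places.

0.0074

With mean and variance of each term known, Chebyshev's inequality bounds the deviation of the sum (or sample mean).
Var(X̄) = Var(X_i)/n = 91.04/1786 = 0.050974.
Chebyshev: Pr(|X̄ − 21| ≥ 2.63) ≤ Var(X̄)/(2.63)² = 91.04/(1786·2.63²) = 0.0074.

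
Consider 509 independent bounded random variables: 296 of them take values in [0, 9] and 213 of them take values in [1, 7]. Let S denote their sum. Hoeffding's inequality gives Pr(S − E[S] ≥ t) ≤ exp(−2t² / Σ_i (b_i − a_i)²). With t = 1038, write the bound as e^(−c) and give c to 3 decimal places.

68.098

Σ(b_i − a_i)² = 296·9² + 213·6² = 31644.
c = 2t² / 31644 = 2·1038² / 31644 = 68.0978.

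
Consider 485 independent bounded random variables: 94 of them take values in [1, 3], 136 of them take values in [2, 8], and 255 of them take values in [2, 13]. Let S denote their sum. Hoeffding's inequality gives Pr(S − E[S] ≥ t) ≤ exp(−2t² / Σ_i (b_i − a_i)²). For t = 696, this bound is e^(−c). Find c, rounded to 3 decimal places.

26.817

Σ(b_i − a_i)² = 94·2² + 136·6² + 255·11² = 36127.
c = 2t² / 36127 = 2·696² / 36127 = 26.8174.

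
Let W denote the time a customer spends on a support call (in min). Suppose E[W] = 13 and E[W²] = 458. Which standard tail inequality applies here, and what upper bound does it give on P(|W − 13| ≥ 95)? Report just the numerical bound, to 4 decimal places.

0.0320

The first two moments determine the variance, so Chebyshev's inequality is the sharpest standard bound available.
Var(W) = E[W²] − (E[W])² = 458 − 169 = 289.
Chebyshev's inequality: P(|W − μ| ≥ t) ≤ Var(W)/t² = 289/9025 = 0.0320.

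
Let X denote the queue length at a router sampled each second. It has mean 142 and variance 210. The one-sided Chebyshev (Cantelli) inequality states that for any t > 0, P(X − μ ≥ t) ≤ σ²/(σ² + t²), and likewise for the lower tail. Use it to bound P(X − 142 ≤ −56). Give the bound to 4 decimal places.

0.0628

Here σ² = 210 and t = 56, so σ² + t² = 3346.
Cantelli's bound: 210/3346 = 0.0628.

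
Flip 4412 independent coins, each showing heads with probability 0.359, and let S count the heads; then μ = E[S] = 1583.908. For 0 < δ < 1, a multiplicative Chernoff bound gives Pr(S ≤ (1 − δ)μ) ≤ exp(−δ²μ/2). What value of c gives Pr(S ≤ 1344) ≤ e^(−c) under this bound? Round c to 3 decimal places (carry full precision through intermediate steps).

Write 1344 = (1 − δ)μ, so δ = 1 − 1344/1583.908 = 0.1514659…
Then the exponent is δ²μ/2 = (μ − 1344)²/(2μ) = 18.168937.

18.169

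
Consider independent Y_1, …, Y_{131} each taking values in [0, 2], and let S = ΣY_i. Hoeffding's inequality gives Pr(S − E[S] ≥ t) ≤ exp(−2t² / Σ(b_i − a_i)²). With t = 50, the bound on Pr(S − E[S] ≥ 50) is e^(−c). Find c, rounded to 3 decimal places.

9.542

Σ(b_i − a_i)² = 131·(2)² = 524.
c = 2t²/524 = 2·50²/524 = 9.5420.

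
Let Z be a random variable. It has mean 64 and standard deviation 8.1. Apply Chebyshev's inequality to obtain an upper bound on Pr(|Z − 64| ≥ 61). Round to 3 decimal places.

Chebyshev: Pr(|Z − μ| ≥ t) ≤ Var(Z)/t².
Var(Z) = σ² = 8.1² = 65.61.
Bound = 65.61 / 3721 = 0.0176.

0.018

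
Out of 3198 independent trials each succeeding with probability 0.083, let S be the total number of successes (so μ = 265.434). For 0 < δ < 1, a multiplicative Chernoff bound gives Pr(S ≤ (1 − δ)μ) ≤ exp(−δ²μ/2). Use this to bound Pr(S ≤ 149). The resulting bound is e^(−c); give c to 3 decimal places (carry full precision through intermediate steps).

Write 149 = (1 − δ)μ, so δ = 1 − 149/265.434 = 0.4386552…
Then the exponent is δ²μ/2 = (μ − 149)²/(2μ) = 25.537189.

25.537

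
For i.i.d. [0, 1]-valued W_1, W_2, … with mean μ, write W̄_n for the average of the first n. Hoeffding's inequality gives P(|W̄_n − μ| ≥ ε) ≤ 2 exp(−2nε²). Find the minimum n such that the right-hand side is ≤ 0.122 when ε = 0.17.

Require 2·exp(−2nε²) ≤ 0.122, i.e. 2nε² ≥ ln(2/0.122) = 2.796881.
So n ≥ 2.796881 / (2·0.17²) = 48.389.
The smallest integer n is 49.

49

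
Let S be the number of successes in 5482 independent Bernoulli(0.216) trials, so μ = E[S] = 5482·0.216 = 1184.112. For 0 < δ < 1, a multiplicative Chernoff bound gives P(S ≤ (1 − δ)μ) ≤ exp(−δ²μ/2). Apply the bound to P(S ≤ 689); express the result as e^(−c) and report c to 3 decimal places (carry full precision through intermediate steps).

Write 689 = (1 − δ)μ, so δ = 1 − 689/1184.112 = 0.4181294…
Then the exponent is δ²μ/2 = (μ − 689)²/(2μ) = 103.510433.

103.510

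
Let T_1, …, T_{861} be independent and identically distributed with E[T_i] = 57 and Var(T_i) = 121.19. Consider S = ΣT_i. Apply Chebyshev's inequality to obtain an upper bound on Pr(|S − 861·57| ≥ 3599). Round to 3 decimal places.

Var(S) = n·Var(T_i) = 861·121.19 = 104344.59.
Chebyshev: Pr(|S − 861·57| ≥ 3599) ≤ Var(S)/3599² = 104344.59/12952801 = 0.0081.

0.008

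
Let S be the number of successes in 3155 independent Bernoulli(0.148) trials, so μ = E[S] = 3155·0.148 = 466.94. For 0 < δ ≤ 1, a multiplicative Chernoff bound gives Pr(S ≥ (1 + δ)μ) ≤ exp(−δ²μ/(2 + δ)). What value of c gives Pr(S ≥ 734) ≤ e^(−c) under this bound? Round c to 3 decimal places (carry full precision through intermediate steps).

Write 734 = (1 + δ)μ, so δ = 734/466.94 − 1 = 0.5719364…
Then the exponent is δ²μ/(2 + δ) = (734 − μ)² / (μ·(2 + δ)) = 59.387683.

59.388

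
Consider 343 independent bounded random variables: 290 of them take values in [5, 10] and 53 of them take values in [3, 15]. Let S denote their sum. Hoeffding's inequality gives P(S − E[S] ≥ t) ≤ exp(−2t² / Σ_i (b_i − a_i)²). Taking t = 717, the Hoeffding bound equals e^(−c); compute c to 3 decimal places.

Σ(b_i − a_i)² = 290·5² + 53·12² = 14882.
c = 2t² / 14882 = 2·717² / 14882 = 69.0887.

69.089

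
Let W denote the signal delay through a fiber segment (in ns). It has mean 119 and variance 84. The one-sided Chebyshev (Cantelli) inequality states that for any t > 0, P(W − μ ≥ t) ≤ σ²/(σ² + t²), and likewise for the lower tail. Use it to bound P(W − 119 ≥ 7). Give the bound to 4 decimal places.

Here σ² = 84 and t = 7, so σ² + t² = 133.
Cantelli's bound: 84/133 = 0.6316.

0.6316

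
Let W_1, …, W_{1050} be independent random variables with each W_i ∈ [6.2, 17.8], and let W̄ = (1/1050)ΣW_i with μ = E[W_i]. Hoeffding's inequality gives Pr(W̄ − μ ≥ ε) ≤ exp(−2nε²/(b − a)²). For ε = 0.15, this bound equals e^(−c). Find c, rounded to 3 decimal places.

c = 2nε²/(b − a)² = 2·1050·0.15² / 11.6² = 0.3511.

0.351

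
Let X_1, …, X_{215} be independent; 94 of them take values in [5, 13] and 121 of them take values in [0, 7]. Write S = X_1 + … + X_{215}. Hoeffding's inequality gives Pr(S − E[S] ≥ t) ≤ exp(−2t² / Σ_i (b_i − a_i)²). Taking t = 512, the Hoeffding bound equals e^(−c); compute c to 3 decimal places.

43.892

Σ(b_i − a_i)² = 94·8² + 121·7² = 11945.
c = 2t² / 11945 = 2·512² / 11945 = 43.8918.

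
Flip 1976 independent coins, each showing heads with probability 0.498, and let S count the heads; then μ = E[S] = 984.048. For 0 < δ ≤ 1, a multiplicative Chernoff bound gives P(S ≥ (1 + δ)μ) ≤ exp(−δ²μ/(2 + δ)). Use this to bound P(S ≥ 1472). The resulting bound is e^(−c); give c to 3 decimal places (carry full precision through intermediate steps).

Write 1472 = (1 + δ)μ, so δ = 1472/984.048 − 1 = 0.495862…
Then the exponent is δ²μ/(2 + δ) = (1472 − μ)² / (μ·(2 + δ)) = 96.943201.

96.943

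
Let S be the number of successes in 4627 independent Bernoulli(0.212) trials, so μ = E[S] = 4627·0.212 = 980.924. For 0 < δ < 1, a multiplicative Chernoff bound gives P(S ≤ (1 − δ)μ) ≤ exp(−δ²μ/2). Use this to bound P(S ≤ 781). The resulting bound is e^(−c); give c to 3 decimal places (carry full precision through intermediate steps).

20.373

Write 781 = (1 − δ)μ, so δ = 1 − 781/980.924 = 0.2038119…
Then the exponent is δ²μ/2 = (μ − 781)²/(2μ) = 20.373447.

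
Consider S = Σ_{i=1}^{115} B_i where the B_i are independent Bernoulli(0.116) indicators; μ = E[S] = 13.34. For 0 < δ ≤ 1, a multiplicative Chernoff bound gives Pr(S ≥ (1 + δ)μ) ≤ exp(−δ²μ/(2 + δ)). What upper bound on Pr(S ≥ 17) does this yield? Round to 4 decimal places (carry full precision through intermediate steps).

0.6431

Write 17 = (1 + δ)μ, so δ = 17/13.34 − 1 = 0.2743628…
Then the exponent is δ²μ/(2 + δ) = (17 − μ)² / (μ·(2 + δ)) = 0.441516.
Bound = exp(−0.441516) = 0.64306.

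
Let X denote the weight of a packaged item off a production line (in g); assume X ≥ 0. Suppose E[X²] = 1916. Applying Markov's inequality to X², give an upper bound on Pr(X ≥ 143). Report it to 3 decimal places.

0.094

Since X ≥ 0, the event {X ≥ 143} is the same as {X² ≥ 20449}.
Markov's inequality applied to X² gives Pr(X² ≥ 20449) ≤ E[X²]/20449 = 1916/20449 = 0.0937.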